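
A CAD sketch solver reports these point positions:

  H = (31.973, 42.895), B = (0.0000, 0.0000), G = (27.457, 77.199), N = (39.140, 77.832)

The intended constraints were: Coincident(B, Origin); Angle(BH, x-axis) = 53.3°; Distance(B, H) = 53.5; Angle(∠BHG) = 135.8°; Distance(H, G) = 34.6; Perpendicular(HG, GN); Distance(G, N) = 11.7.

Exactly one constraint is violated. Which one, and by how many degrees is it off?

Perpendicular(HG, GN) — off by 4.40°.

B = (0.00, 0.00) ✓; BH at 53.30° ✓; |BH| = 53.50 ✓; ∠BHG = 135.8° ✓; |HG| = 34.60 ✓; ∠(HG, GN) = 94.40° ✗; |GN| = 11.70 ✓.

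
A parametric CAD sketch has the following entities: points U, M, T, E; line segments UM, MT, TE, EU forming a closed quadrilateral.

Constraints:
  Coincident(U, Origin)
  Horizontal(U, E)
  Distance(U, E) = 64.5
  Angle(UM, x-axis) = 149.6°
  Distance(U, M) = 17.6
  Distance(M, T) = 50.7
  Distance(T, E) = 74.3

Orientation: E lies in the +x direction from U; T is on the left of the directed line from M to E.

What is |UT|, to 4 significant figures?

53.29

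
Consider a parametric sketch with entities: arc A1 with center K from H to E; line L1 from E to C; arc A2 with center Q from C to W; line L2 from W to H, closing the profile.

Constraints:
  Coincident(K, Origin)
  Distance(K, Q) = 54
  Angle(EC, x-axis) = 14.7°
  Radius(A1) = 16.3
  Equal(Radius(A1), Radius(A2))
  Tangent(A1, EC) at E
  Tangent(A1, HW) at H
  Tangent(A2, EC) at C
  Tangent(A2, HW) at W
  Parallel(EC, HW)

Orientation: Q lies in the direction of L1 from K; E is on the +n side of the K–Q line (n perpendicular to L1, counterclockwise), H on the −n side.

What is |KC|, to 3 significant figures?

56.4

Tangency of A1 to both parallel lines with radius 16.3 puts E and H at K ± 16.3·n: E = (-4.14, 15.8), H = (4.14, -15.8). Equal radii place C and W the same way about Q: C = Q + 16.3·n = (48.1, 29.5), W = Q − 16.3·n = (56.4, -2.06). Then |KC| = |C − K| = 56.4.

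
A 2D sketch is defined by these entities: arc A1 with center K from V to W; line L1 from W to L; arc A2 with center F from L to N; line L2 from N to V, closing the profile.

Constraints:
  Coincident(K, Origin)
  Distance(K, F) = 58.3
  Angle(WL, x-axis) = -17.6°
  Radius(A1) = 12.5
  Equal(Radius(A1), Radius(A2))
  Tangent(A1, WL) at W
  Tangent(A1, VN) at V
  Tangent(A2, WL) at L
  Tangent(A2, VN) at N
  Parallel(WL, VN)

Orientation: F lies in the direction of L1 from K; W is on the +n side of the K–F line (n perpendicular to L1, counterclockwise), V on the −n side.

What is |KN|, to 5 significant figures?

59.625

The slot axis is L1's direction at -17.6°, so u = (cos -17.6°, sin -17.6°) = (0.95319, -0.30237) and n = (−sin -17.6°, cos -17.6°) = (0.30237, 0.95319). K is at the origin and F lies 58.3 along u from K, so F = 58.3·u = (55.571, -17.628). Tangency of A1 to both parallel lines with radius 12.5 puts W and V at K ± 12.5·n: W = (3.7796, 11.915), V = (-3.7796, -11.915). Equal radii place L and N the same way about F: L = F + 12.5·n = (59.351, -5.7133), N = F − 12.5·n = (51.791, -29.543). Then |KN| = |N − K| = 59.625.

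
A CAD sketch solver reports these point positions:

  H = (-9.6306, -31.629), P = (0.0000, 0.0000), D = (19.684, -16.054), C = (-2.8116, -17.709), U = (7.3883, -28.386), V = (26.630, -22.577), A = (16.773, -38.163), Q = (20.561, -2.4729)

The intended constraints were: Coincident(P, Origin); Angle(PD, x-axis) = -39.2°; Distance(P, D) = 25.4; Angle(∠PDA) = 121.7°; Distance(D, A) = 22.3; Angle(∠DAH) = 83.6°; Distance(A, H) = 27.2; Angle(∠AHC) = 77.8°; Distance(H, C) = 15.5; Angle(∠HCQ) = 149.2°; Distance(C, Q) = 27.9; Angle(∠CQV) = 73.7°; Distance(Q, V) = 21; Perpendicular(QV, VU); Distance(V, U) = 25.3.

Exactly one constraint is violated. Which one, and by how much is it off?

Distance(V, U) = 25.3 — off by 5.20.

P = (0.00, 0.00) ✓; PD at -39.20° ✓; |PD| = 25.40 ✓; ∠PDA = 121.7° ✓; |DA| = 22.30 ✓; ∠DAH = 83.60° ✓; |AH| = 27.20 ✓; ∠AHC = 77.80° ✓; |HC| = 15.50 ✓; ∠HCQ = 149.2° ✓; |CQ| = 27.90 ✓; ∠CQV = 73.70° ✓; |QV| = 21.00 ✓; ∠(QV, VU) = 90.00° ✓; |VU| = 20.10 ✗.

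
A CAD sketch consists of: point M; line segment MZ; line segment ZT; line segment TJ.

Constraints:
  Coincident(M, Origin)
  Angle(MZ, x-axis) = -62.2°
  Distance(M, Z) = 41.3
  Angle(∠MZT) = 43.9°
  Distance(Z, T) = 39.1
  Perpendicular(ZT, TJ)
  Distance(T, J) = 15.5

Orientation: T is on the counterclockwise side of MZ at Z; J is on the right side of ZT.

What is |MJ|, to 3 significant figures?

45.1

M is at the origin; MZ runs at -62.2° with length 41.3, so Z = 41.3·(cos -62.2°, sin -62.2°) = (19.3, -36.5). ∠MZT = 43.9°, so ZT runs at -62.2° + (180° − 43.9°) = 73.9° from the x-axis; with |ZT| = 39.1, T = Z + 39.1·(cos 73.9°, sin 73.9°) = (30.1, 1.03). The perpendicularity gives TJ at right angles to ZT; with |TJ| = 15.5 on the right of ZT, J = T + 15.5·(0.961, -0.277) = (45.0, -3.27). Then |MJ| = |J − M| = 45.1.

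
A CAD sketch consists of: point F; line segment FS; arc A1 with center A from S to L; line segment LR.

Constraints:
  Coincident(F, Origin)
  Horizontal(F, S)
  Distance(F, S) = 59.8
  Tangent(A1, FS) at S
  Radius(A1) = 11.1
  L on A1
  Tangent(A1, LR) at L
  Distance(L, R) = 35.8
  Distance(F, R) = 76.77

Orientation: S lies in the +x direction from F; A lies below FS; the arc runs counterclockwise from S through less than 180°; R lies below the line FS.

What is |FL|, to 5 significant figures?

51.201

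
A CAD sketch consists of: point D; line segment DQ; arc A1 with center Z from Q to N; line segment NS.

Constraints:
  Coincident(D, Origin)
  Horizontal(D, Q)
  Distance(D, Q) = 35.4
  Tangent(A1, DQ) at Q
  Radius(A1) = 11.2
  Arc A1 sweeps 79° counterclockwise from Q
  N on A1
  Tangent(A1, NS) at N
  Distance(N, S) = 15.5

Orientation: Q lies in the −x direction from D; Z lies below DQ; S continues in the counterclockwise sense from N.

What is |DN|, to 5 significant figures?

47.271

D is at the origin; D and Q share the same y with |DQ| = 35.4 and Q on the −x side, so Q = (-35.400, 0.0000). A1 meets DQ tangentially, so ZQ is at right angles to DQ, so Z = Q + (0, -11.2) = (-35.400, -11.200). On A1, Q sits at bearing 90° from Z; a 79° counterclockwise sweep puts N at bearing 169°, so N = Z + 11.2·(cos 169°, sin 169°) = (-46.394, -9.0629). Then |DN| = |N − D| = 47.271.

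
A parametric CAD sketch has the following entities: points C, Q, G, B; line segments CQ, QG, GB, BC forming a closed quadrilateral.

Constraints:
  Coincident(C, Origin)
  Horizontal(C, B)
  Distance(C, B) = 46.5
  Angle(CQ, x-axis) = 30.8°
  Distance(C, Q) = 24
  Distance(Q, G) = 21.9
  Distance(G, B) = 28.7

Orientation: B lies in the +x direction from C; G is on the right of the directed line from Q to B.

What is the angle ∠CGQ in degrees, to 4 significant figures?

66.83°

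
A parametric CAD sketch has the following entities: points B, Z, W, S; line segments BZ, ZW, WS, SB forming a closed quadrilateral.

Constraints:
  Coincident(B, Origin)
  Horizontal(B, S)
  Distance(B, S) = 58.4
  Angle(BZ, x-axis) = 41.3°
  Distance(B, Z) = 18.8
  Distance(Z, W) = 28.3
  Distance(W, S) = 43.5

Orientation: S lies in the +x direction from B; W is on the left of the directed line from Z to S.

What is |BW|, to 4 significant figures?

46.93

Checks: |ZW| = 28.30 ✓; |WS| = 43.50 ✓.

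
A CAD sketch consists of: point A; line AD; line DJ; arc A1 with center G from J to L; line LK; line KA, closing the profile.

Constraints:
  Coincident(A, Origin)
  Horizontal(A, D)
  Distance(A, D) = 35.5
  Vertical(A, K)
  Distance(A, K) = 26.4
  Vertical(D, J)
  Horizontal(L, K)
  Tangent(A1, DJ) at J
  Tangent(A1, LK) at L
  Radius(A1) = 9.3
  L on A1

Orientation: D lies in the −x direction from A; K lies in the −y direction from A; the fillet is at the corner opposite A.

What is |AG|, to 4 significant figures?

31.29

A is at the origin; AD is horizontal with |AD| = 35.5 and D on the −x side, so D = (-35.50, 0.000). A and K share the same x with |AK| = 26.4 and K on the −y side, so K = (0.000, -26.40). The virtual corner opposite A is at (-35.50, -26.40). Tangency of A1 to DJ means the radius GJ is perpendicular to DJ and tangency of A1 to LK means the radius GL is perpendicular to LK, with radius 9.3, so the center G sits 9.3 in from both sides at G = (-26.20, -17.10). Then |AG| = |G − A| = 31.29.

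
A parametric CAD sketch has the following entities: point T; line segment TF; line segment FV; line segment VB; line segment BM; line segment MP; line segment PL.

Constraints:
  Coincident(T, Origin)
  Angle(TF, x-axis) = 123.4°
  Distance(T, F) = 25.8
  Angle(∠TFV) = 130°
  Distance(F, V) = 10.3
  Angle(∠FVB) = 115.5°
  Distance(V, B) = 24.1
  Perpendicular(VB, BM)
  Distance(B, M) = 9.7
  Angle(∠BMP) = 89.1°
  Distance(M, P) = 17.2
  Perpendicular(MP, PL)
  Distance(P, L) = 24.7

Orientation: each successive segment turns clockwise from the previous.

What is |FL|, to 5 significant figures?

27.218

∠BMP = 89.1° gives MP at -172.00° from the x-axis; with |MP| = 17.2, P = (-2.9819, 23.161). MP is perpendicular to PL, so PL runs at 98.000°; with |PL| = 24.7, L = (-6.4195, 47.621). Then |FL| = |L − F| = 27.218.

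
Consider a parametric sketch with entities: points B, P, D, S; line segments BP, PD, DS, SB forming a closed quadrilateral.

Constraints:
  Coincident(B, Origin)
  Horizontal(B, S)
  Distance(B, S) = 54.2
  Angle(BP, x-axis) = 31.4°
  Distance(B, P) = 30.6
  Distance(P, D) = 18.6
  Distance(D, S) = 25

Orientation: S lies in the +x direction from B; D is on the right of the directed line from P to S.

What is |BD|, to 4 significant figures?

29.41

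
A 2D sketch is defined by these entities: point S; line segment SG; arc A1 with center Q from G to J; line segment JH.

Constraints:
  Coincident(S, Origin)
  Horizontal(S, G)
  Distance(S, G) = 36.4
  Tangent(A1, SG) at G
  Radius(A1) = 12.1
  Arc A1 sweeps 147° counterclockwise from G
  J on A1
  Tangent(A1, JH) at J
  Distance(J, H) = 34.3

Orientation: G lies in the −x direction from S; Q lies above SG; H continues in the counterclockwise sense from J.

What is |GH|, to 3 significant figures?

46.6

S is at the origin; SG is horizontal with |SG| = 36.4 and G on the −x side, so G = (-36.4, 0.00). A1 meets SG tangentially, so QG is at right angles to SG, so Q = G + (0, 12.1) = (-36.4, 12.1). On A1, G sits at bearing -90° from Q; a 147° counterclockwise sweep puts J at bearing 57°, so J = Q + 12.1·(cos 57°, sin 57°) = (-29.8, 22.2). The tangent condition forces QJ to be normal to JH, so JH runs along (−sin 57°, cos 57°); with |JH| = 34.3, H = (-58.6, 40.9). Then |GH| = |H − G| = 46.6.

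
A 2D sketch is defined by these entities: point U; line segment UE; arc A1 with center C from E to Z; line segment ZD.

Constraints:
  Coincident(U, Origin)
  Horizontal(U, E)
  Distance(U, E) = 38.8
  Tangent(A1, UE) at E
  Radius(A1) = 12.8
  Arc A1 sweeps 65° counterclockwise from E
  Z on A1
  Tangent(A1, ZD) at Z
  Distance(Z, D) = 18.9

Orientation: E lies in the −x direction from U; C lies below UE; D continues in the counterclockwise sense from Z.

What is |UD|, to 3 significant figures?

63.3

U is at the origin; UE is horizontal with |UE| = 38.8 and E on the −x side, so E = (-38.8, 0.00). Since A1 is tangent to UE there, CE ⟂ UE, so C = E + (0, -12.8) = (-38.8, -12.8). On A1, E sits at bearing 90° from C; a 65° counterclockwise sweep puts Z at bearing 155°, so Z = C + 12.8·(cos 155°, sin 155°) = (-50.4, -7.39). Tangency of A1 to ZD means the radius CZ is perpendicular to ZD, so ZD runs along (−sin 155°, cos 155°); with |ZD| = 18.9, D = (-58.4, -24.5). Then |UD| = |D − U| = 63.3.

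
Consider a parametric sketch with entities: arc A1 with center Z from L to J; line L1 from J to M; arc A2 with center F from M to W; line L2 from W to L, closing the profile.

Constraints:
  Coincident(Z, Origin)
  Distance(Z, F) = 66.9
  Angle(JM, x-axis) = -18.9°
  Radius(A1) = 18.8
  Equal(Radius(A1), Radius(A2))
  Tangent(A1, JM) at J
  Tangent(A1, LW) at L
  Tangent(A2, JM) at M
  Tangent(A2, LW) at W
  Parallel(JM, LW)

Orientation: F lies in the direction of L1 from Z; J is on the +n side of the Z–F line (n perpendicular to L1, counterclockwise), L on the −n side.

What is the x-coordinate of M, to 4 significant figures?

69.38

Tangency of A1 to both parallel lines with radius 18.8 puts J and L at Z ± 18.8·n: J = (6.090, 17.79), L = (-6.090, -17.79). Equal radii place M and W the same way about F: M = F + 18.8·n = (69.38, -3.884), W = F − 18.8·n = (57.20, -39.46). So M.x = 69.38.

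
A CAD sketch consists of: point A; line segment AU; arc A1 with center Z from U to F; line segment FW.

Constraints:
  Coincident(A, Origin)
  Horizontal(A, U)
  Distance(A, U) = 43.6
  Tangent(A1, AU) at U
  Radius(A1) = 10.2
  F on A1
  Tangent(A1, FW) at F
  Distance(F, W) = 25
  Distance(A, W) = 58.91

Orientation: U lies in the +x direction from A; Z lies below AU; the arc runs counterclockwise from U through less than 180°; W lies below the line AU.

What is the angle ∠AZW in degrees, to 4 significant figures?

107.7°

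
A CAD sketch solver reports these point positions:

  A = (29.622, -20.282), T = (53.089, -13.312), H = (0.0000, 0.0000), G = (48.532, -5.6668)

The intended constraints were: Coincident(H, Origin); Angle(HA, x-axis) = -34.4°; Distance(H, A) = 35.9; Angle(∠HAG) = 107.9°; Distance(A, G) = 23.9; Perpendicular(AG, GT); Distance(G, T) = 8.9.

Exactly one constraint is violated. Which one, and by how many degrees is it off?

Perpendicular(AG, GT) — off by 6.90°.

H = (0.00, 0.00) ✓; HA at -34.40° ✓; |HA| = 35.90 ✓; ∠HAG = 107.9° ✓; |AG| = 23.90 ✓; ∠(AG, GT) = 96.90° ✗; |GT| = 8.900 ✓.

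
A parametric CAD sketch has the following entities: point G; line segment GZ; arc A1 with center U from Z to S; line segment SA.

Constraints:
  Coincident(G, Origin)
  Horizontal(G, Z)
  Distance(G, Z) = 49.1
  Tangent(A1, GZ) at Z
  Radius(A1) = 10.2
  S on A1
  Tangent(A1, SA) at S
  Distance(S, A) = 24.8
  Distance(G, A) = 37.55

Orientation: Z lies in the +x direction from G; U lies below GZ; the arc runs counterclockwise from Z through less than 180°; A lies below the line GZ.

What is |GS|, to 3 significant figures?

40.7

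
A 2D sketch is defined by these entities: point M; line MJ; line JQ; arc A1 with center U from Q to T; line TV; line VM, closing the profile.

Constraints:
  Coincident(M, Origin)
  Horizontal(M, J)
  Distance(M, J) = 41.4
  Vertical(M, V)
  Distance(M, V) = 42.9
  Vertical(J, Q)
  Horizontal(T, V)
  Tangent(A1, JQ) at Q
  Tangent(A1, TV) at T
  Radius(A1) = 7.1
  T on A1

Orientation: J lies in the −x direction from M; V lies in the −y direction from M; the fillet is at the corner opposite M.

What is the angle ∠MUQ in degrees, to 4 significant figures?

133.8°

M is at the origin; M and J share the same y with |MJ| = 41.4 and J on the −x side, so J = (-41.40, 0.000). MV is vertical with |MV| = 42.9 and V on the −y side, so V = (0.000, -42.90). The virtual corner opposite M is at (-41.40, -42.90). The tangent condition forces UQ to be normal to JQ and tangency of A1 to TV means the radius UT is perpendicular to TV, with radius 7.1, so the center U sits 7.1 in from both sides at U = (-34.30, -35.80). That places the tangent points at Q = (-41.40, -35.80) on JQ and T = (-34.30, -42.90) on TV. Then cos ∠MUQ = UM·UQ / (|UM||UQ|), giving 133.8°.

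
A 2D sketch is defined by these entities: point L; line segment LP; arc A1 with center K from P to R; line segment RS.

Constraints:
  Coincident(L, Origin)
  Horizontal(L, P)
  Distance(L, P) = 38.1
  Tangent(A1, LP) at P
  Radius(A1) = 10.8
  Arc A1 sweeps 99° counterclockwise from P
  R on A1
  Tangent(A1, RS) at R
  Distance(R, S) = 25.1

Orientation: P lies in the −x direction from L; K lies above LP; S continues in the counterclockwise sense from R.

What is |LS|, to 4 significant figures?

48.72

L is at the origin; LP is horizontal with |LP| = 38.1 and P on the −x side, so P = (-38.10, 0.000). Since A1 is tangent to LP there, KP ⟂ LP, so K = P + (0, 10.8) = (-38.10, 10.80). On A1, P sits at bearing -90° from K; a 99° counterclockwise sweep puts R at bearing 9°, so R = K + 10.8·(cos 9°, sin 9°) = (-27.43, 12.49). Since A1 is tangent to RS there, KR ⟂ RS, so RS runs along (−sin 9°, cos 9°); with |RS| = 25.1, S = (-31.36, 37.28). Then |LS| = |S − L| = 48.72.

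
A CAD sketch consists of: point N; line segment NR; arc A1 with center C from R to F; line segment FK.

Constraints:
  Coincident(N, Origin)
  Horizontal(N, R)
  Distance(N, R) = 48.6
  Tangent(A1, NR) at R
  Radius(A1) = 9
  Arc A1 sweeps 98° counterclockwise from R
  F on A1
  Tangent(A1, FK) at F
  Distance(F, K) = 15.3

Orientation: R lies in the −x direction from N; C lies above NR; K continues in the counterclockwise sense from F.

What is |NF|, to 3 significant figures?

41.0

N is at the origin; NR is horizontal with |NR| = 48.6 and R on the −x side, so R = (-48.6, 0.00). A1 meets NR tangentially, so CR is at right angles to NR, so C = R + (0, 9) = (-48.6, 9.00). On A1, R sits at bearing -90° from C; a 98° counterclockwise sweep puts F at bearing 8°, so F = C + 9.0·(cos 8°, sin 8°) = (-39.7, 10.3). Then |NF| = |F − N| = 41.0.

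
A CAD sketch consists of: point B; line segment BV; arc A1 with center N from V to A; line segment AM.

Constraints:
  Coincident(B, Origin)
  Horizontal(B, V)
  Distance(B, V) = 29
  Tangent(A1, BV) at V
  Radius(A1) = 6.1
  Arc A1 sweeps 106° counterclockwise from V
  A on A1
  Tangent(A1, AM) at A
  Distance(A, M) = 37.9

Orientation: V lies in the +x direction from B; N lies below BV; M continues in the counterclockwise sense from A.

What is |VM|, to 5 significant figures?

44.450

B is at the origin; B and V share the same y with |BV| = 29.0 and V on the +x side, so V = (29.000, 0.0000). Since A1 is tangent to BV there, NV ⟂ BV, so N = V + (0, -6.1) = (29.000, -6.1000). On A1, V sits at bearing 90° from N; a 106° counterclockwise sweep puts A at bearing 196°, so A = N + 6.1·(cos 196°, sin 196°) = (23.136, -7.7814). The tangent condition forces NA to be normal to AM, so AM runs along (−sin 196°, cos 196°); with |AM| = 37.9, M = (33.583, -44.213). Then |VM| = |M − V| = 44.450.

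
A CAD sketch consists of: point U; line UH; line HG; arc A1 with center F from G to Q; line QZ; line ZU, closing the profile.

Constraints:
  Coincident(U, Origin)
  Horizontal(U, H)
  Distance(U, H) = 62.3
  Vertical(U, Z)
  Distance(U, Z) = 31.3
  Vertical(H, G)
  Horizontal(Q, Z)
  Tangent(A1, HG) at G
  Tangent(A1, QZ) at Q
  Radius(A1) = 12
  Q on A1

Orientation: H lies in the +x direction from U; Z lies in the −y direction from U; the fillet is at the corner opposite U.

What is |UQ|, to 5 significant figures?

59.243

U is at the origin; UH is horizontal with |UH| = 62.3 and H on the +x side, so H = (62.300, 0.0000). UZ is vertical with |UZ| = 31.3 and Z on the −y side, so Z = (0.0000, -31.300). The virtual corner opposite U is at (62.300, -31.300). Tangency of A1 to HG means the radius FG is perpendicular to HG and tangency of A1 to QZ means the radius FQ is perpendicular to QZ, with radius 12.0, so the center F sits 12.0 in from both sides at F = (50.300, -19.300). That places the tangent points at G = (62.300, -19.300) on HG and Q = (50.300, -31.300) on QZ. Then |UQ| = |Q − U| = 59.243.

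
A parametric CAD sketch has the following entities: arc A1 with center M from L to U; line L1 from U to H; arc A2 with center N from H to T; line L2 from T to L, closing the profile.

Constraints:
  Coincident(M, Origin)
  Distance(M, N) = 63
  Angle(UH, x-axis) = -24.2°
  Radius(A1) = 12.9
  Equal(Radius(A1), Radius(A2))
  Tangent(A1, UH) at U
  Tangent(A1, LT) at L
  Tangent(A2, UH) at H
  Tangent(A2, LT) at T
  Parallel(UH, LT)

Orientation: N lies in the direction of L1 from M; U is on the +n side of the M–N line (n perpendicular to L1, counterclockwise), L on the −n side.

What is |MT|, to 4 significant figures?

64.31

The slot axis is L1's direction at -24.2°, so u = (cos -24.2°, sin -24.2°) = (0.9121, -0.4099) and n = (−sin -24.2°, cos -24.2°) = (0.4099, 0.9121). M is at the origin and N lies 63.0 along u from M, so N = 63.0·u = (57.46, -25.83). Tangency of A1 to both parallel lines with radius 12.9 puts U and L at M ± 12.9·n: U = (5.288, 11.77), L = (-5.288, -11.77). Equal radii place H and T the same way about N: H = N + 12.9·n = (62.75, -14.06), T = N − 12.9·n = (52.18, -37.59). Then |MT| = |T − M| = 64.31.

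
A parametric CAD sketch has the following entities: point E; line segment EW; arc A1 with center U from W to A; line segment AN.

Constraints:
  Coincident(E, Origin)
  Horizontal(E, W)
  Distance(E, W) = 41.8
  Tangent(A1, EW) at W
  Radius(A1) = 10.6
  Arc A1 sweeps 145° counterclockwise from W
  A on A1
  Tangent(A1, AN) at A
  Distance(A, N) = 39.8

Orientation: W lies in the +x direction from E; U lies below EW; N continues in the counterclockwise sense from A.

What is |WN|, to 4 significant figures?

49.77

E is at the origin; EW is horizontal with |EW| = 41.8 and W on the +x side, so W = (41.80, 0.000). Since A1 is tangent to EW there, UW ⟂ EW, so U = W + (0, -10.6) = (41.80, -10.60). On A1, W sits at bearing 90° from U; a 145° counterclockwise sweep puts A at bearing 235°, so A = U + 10.6·(cos 235°, sin 235°) = (35.72, -19.28). Tangency of A1 to AN means the radius UA is perpendicular to AN, so AN runs along (−sin 235°, cos 235°); with |AN| = 39.8, N = (68.32, -42.11). Then |WN| = |N − W| = 49.77.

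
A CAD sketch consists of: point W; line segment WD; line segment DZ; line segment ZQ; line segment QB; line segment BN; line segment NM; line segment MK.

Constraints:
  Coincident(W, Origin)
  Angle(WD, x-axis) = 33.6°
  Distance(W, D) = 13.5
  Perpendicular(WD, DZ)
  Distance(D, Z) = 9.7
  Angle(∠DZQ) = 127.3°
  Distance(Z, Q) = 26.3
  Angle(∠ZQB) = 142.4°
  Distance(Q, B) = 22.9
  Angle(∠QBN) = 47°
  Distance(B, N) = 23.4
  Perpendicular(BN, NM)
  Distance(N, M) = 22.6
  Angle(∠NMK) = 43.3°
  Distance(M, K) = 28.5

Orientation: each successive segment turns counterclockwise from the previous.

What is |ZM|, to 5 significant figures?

18.231

W is at the origin; WD runs at 33.6° with length 13.5, so D = (11.244, 7.4708). The perpendicularity gives DZ at right angles to WD, so DZ runs at 123.60°; with |DZ| = 9.7, Z = (5.8765, 15.550). ∠DZQ = 127.3° gives ZQ at 176.30° from the x-axis; with |ZQ| = 26.3, Q = (-20.369, 17.247). ∠ZQB = 142.4° gives QB at -146.10° from the x-axis; with |QB| = 22.9, B = (-39.376, 4.4750). ∠QBN = 47.0° gives BN at -13.100° from the x-axis; with |BN| = 23.4, N = (-16.585, -0.82868). BN ⟂ NM, so NM runs at 76.900°; with |NM| = 22.6, M = (-11.463, 21.183). Then |ZM| = |M − Z| = 18.231.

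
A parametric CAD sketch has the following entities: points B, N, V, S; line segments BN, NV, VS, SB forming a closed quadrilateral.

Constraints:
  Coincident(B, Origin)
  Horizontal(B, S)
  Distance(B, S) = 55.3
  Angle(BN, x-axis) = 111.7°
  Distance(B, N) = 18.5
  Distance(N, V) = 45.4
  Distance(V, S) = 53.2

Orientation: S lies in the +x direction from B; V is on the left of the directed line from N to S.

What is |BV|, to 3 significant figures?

53.9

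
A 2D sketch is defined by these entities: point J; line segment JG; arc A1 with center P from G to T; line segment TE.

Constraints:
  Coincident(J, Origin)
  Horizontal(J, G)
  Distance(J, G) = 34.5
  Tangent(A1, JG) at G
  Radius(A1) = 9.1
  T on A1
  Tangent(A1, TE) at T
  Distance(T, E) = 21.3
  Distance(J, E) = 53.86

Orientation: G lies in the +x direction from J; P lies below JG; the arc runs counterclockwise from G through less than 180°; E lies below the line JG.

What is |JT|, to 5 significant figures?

32.800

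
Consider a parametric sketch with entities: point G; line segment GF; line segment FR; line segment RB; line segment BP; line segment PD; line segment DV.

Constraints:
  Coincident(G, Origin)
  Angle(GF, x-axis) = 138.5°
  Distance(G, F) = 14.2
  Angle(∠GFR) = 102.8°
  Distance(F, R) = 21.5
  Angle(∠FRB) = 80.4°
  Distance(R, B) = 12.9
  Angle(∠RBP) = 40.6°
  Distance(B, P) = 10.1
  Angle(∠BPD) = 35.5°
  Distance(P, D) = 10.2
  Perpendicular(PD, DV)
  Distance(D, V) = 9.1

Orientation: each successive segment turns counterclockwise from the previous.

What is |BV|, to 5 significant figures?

3.7914

∠BPD = 35.5° gives PD at -120.80° from the x-axis; with |PD| = 10.2, D = (-24.976, -10.906). PD is perpendicular to DV, so DV runs at -30.800°; with |DV| = 9.1, V = (-17.160, -15.566). Then |BV| = |V − B| = 3.7914.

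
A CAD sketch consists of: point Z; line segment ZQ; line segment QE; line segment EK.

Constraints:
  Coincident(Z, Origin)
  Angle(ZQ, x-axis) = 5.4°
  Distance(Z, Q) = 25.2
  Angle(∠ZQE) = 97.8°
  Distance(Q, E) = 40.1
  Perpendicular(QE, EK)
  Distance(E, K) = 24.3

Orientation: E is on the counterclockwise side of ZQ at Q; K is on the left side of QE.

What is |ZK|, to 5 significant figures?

43.525

Z is at the origin; ZQ runs at 5.4° with length 25.2, so Q = 25.2·(cos 5.4°, sin 5.4°) = (25.088, 2.3715). ∠ZQE = 97.8°, so QE runs at 5.4° + (180° − 97.8°) = 87.600° from the x-axis; with |QE| = 40.1, E = Q + 40.1·(cos 87.600°, sin 87.600°) = (26.767, 42.436). QE is perpendicular to EK; with |EK| = 24.3 on the left of QE, K = E + 24.3·(-0.99912, 0.041876) = (2.4887, 43.454). Then |ZK| = |K − Z| = 43.525.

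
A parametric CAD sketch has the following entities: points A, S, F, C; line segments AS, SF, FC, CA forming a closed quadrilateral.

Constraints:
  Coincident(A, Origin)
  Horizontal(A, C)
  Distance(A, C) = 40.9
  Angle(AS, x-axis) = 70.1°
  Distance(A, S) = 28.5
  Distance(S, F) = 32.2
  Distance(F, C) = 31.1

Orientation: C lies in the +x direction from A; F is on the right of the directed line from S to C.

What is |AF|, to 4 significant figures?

11.60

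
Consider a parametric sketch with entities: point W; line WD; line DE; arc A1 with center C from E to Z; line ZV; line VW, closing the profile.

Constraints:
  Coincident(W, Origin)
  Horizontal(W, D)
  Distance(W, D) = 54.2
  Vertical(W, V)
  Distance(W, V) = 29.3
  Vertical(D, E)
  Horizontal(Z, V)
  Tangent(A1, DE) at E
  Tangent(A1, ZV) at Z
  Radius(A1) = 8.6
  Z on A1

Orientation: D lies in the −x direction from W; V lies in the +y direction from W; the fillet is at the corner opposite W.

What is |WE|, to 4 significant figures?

58.02

W is at the origin; W and D share the same y with |WD| = 54.2 and D on the −x side, so D = (-54.20, 0.000). W and V share the same x with |WV| = 29.3 and V on the +y side, so V = (0.000, 29.30). The virtual corner opposite W is at (-54.20, 29.30). A1 meets DE tangentially, so CE is at right angles to DE and tangency of A1 to ZV means the radius CZ is perpendicular to ZV, with radius 8.6, so the center C sits 8.6 in from both sides at C = (-45.60, 20.70). That places the tangent points at E = (-54.20, 20.70) on DE and Z = (-45.60, 29.30) on ZV. Then |WE| = |E − W| = 58.02.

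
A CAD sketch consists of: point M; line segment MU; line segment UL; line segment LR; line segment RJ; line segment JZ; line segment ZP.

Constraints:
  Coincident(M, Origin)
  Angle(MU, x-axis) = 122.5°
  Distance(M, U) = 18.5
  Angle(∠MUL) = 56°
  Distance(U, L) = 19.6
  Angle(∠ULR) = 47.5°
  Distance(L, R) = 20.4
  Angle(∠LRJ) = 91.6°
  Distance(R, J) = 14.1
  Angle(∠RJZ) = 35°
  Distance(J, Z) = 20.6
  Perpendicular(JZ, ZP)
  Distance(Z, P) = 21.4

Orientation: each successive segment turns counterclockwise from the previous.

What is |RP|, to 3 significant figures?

16.1

M is at the origin; MU runs at 122.5° with length 18.5, so U = (-9.94, 15.6). ∠MUL = 56.0° gives UL at -114° from the x-axis; with |UL| = 19.6, L = (-17.8, -2.37). ∠ULR = 47.5° gives LR at 19.0° from the x-axis; with |LR| = 20.4, R = (1.53, 4.27). ∠LRJ = 91.6° gives RJ at 107° from the x-axis; with |RJ| = 14.1, J = (-2.68, 17.7). ∠RJZ = 35.0° gives JZ at -108° from the x-axis; with |JZ| = 20.6, Z = (-8.91, -1.91). JZ is perpendicular to ZP, so ZP runs at -17.6°; with |ZP| = 21.4, P = (11.5, -8.38). Then |RP| = |P − R| = 16.1.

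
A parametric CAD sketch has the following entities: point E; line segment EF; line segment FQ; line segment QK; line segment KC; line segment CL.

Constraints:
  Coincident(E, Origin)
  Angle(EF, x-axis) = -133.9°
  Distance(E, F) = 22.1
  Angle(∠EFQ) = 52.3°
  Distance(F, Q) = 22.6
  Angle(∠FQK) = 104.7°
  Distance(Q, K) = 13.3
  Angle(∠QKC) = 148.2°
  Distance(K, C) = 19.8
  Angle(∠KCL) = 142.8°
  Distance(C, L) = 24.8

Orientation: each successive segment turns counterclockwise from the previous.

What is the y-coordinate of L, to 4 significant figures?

30.06

E is at the origin; EF runs at -133.9° with length 22.1, so F = (-15.32, -15.92). ∠EFQ = 52.3° gives FQ at -6.200° from the x-axis; with |FQ| = 22.6, Q = (7.144, -18.36). ∠FQK = 104.7° gives QK at 69.10° from the x-axis; with |QK| = 13.3, K = (11.89, -5.940). ∠QKC = 148.2° gives KC at 100.9° from the x-axis; with |KC| = 19.8, C = (8.144, 13.50). ∠KCL = 142.8° gives CL at 138.1° from the x-axis; with |CL| = 24.8, L = (-10.31, 30.06). So L.y = 30.06.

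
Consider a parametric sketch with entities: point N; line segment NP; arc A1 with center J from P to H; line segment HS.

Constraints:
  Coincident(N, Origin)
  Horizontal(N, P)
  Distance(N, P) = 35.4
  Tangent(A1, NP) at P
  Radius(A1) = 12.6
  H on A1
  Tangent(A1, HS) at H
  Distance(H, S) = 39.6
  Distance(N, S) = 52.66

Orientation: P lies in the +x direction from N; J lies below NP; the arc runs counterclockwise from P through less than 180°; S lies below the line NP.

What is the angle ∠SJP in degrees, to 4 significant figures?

153.7°

N is at the origin; NP is horizontal with |NP| = 35.4 and P on the +x side, so P = (35.40, 0.000). The tangent condition forces JP to be normal to NP, so J = P + (0, -12.6) = (35.40, -12.60). Since JH ⟂ HS (tangency), |JS| = √(12.6² + 39.6²) = 41.56 regardless of where H sits on A1. So S lies on both circle(N, 52.66) and circle(J, 41.56); the below-NP intersection is S = (16.98, -49.85). H is the foot of the tangent from S: H = (22.94, -10.70).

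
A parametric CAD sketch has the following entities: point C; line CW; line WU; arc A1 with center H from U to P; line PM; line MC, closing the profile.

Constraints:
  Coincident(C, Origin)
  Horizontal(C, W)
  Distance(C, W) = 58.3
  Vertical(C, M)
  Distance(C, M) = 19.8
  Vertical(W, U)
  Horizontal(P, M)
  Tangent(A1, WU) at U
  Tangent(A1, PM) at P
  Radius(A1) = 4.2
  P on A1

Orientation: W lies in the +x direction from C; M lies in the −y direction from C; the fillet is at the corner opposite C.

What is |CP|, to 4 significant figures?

57.61

C is at the origin; C and W share the same y with |CW| = 58.3 and W on the +x side, so W = (58.30, 0.000). CM is vertical with |CM| = 19.8 and M on the −y side, so M = (0.000, -19.80). The virtual corner opposite C is at (58.30, -19.80). Since A1 is tangent to WU there, HU ⟂ WU and A1 meets PM tangentially, so HP is at right angles to PM, with radius 4.2, so the center H sits 4.2 in from both sides at H = (54.10, -15.60). That places the tangent points at U = (58.30, -15.60) on WU and P = (54.10, -19.80) on PM. Then |CP| = |P − C| = 57.61.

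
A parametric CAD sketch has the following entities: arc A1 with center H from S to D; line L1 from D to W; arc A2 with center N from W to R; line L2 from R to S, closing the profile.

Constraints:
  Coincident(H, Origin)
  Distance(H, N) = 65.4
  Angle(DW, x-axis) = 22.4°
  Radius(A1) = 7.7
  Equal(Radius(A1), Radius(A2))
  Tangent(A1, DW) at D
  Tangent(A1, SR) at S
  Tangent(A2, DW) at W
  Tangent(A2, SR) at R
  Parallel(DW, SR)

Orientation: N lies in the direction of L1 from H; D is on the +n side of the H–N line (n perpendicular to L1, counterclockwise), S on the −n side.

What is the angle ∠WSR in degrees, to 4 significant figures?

13.25°

The slot axis is L1's direction at 22.4°, so u = (cos 22.4°, sin 22.4°) = (0.9245, 0.3811) and n = (−sin 22.4°, cos 22.4°) = (-0.3811, 0.9245). H is at the origin and N lies 65.4 along u from H, so N = 65.4·u = (60.47, 24.92). Tangency of A1 to both parallel lines with radius 7.7 puts D and S at H ± 7.7·n: D = (-2.934, 7.119), S = (2.934, -7.119). Equal radii place W and R the same way about N: W = N + 7.7·n = (57.53, 32.04), R = N − 7.7·n = (63.40, 17.80). Then cos ∠WSR = SW·SR / (|SW||SR|), giving 13.25°.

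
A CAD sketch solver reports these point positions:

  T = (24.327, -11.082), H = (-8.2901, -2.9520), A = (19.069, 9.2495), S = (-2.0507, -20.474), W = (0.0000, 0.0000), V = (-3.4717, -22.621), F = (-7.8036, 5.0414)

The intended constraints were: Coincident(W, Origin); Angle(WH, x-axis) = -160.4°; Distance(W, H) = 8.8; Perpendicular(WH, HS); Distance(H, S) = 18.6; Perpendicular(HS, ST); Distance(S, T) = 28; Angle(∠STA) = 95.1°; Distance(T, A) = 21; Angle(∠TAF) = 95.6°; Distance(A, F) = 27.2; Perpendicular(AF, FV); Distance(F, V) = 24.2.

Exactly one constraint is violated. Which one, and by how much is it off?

Distance(F, V) = 24.2 — off by 3.80.

W = (0.00, 0.00) ✓; WH at -160.4° ✓; |WH| = 8.800 ✓; ∠(WH, HS) = 90.00° ✓; |HS| = 18.60 ✓; ∠(HS, ST) = 90.00° ✓; |ST| = 28.00 ✓; ∠STA = 95.10° ✓; |TA| = 21.00 ✓; ∠TAF = 95.60° ✓; |AF| = 27.20 ✓; ∠(AF, FV) = 90.00° ✓; |FV| = 28.00 ✗.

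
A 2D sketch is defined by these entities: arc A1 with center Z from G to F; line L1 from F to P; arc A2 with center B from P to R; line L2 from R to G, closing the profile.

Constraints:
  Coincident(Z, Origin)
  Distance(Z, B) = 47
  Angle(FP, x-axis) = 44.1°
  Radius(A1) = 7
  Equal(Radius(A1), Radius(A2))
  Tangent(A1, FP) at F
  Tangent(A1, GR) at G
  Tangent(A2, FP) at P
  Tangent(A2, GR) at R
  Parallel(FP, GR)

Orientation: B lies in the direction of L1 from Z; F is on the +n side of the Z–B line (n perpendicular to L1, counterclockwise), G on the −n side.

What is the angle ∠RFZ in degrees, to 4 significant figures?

73.41°

The slot axis is L1's direction at 44.1°, so u = (cos 44.1°, sin 44.1°) = (0.7181, 0.6959) and n = (−sin 44.1°, cos 44.1°) = (-0.6959, 0.7181). Z is at the origin and B lies 47.0 along u from Z, so B = 47.0·u = (33.75, 32.71). Tangency of A1 to both parallel lines with radius 7.0 puts F and G at Z ± 7.0·n: F = (-4.871, 5.027), G = (4.871, -5.027). Equal radii place P and R the same way about B: P = B + 7.0·n = (28.88, 37.73), R = B − 7.0·n = (38.62, 27.68). Then cos ∠RFZ = FR·FZ / (|FR||FZ|), giving 73.41°.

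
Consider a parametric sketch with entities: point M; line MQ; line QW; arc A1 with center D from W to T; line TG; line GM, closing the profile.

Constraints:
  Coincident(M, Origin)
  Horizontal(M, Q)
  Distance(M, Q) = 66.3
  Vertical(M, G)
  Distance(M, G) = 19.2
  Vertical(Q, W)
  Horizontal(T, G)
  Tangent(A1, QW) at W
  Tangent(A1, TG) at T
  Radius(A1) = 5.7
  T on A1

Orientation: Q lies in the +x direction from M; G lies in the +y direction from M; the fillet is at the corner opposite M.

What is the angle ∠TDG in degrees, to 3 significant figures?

84.6°

The virtual corner opposite M is at (66.3, 19.2). Tangency of A1 to QW means the radius DW is perpendicular to QW and the tangent condition forces DT to be normal to TG, with radius 5.7, so the center D sits 5.7 in from both sides at D = (60.6, 13.5). That places the tangent points at W = (66.3, 13.5) on QW and T = (60.6, 19.2) on TG. Then cos ∠TDG = DT·DG / (|DT||DG|), giving 84.6°.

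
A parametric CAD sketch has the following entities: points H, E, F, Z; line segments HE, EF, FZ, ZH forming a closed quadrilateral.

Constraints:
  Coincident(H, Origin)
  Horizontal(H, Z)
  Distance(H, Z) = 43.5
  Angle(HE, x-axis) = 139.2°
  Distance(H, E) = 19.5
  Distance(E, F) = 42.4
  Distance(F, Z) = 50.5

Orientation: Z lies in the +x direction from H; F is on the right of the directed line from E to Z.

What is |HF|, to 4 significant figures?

26.76

H is at the origin; H and Z share the same y with |HZ| = 43.5 and Z in +x, so Z = (43.5, 0). HE runs at 139.2° with |HE| = 19.5, so E = (-14.76, 12.74). F is determined by |EF| = 42.4 and |FZ| = 50.5 together: it lies at the intersection of circle(E, 42.4) and circle(Z, 50.5). With |EZ| = 59.64, the foot of the radical line on EZ is 23.51 from E and the perpendicular offset is √(42.4² − 23.51²) = 35.28. Taking the right-of-EZ solution: F = (0.6676, -26.75).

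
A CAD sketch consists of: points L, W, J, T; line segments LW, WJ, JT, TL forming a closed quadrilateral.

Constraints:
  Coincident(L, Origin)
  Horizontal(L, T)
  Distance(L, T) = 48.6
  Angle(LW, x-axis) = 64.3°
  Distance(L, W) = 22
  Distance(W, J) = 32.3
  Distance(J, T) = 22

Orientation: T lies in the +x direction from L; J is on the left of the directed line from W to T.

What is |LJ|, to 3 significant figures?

46.8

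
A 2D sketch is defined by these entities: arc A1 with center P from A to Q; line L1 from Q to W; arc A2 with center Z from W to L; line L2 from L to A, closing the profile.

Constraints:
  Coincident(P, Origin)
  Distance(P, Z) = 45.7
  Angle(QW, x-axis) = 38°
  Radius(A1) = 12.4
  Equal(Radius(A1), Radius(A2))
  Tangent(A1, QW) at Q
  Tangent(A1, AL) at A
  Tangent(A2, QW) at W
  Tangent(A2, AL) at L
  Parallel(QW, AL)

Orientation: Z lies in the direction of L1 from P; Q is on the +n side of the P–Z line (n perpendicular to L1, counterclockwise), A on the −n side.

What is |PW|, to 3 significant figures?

47.4

Tangency of A1 to both parallel lines with radius 12.4 puts Q and A at P ± 12.4·n: Q = (-7.63, 9.77), A = (7.63, -9.77). Equal radii place W and L the same way about Z: W = Z + 12.4·n = (28.4, 37.9), L = Z − 12.4·n = (43.6, 18.4). Then |PW| = |W − P| = 47.4.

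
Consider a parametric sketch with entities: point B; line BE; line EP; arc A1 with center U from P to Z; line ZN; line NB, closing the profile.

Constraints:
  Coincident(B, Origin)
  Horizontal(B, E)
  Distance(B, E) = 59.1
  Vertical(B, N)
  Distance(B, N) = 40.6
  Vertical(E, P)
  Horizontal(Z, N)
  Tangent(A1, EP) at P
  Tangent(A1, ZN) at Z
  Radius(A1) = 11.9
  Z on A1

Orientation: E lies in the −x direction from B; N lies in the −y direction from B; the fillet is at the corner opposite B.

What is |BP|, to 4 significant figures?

65.70

The virtual corner opposite B is at (-59.10, -40.60). A1 meets EP tangentially, so UP is at right angles to EP and tangency of A1 to ZN means the radius UZ is perpendicular to ZN, with radius 11.9, so the center U sits 11.9 in from both sides at U = (-47.20, -28.70). That places the tangent points at P = (-59.10, -28.70) on EP and Z = (-47.20, -40.60) on ZN. Then |BP| = |P − B| = 65.70.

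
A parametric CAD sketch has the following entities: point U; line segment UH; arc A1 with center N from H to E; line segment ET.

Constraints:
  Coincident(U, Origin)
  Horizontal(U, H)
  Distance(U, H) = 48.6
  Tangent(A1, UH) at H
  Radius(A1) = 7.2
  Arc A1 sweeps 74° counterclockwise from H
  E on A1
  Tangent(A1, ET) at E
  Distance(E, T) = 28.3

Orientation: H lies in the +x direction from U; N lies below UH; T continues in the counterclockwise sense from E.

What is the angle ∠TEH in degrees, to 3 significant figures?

143°

U is at the origin; U and H share the same y with |UH| = 48.6 and H on the +x side, so H = (48.6, 0.00). Since A1 is tangent to UH there, NH ⟂ UH, so N = H + (0, -7.2) = (48.6, -7.20). On A1, H sits at bearing 90° from N; a 74° counterclockwise sweep puts E at bearing 164°, so E = N + 7.2·(cos 164°, sin 164°) = (41.7, -5.22). Tangency of A1 to ET means the radius NE is perpendicular to ET, so ET runs along (−sin 164°, cos 164°); with |ET| = 28.3, T = (33.9, -32.4). Then cos ∠TEH = ET·EH / (|ET||EH|), giving 143°.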